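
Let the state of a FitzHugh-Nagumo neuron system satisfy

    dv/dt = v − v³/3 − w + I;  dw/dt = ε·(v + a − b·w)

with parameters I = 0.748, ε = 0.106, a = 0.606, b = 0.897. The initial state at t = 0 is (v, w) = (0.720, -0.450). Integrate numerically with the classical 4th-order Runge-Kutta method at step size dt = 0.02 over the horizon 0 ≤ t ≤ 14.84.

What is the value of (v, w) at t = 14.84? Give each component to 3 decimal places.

t=0.000: state=(0.720, -0.450)
step 1 (dt=0.02): k1=(1.794, 0.183), k2=(1.800, 0.185), k3=(1.800, 0.185), k4=(1.806, 0.187); state += dt/6·(k1+2k2+2k3+k4)
t=0.020: state=(0.756, -0.446)
t=0.040: state=(0.792, -0.443)
t=0.060: state=(0.829, -0.439)
continuing one RK4 step at a time; state shown every 25 steps (Δt=0.5):
t=0.500: state=(1.575, -0.337)
t=1.000: state=(1.977, -0.196)
t=1.500: state=(2.043, -0.051)
t=2.000: state=(2.021, 0.088)
t=2.500: state=(1.982, 0.219)
t=3.000: state=(1.939, 0.342)
t=3.500: state=(1.896, 0.457)
t=4.000: state=(1.854, 0.564)
t=4.500: state=(1.811, 0.664)
t=5.000: state=(1.769, 0.757)
t=5.500: state=(1.726, 0.844)
t=6.000: state=(1.684, 0.924)
t=6.500: state=(1.642, 0.999)
t=7.000: state=(1.600, 1.068)
t=7.500: state=(1.557, 1.131)
t=8.000: state=(1.515, 1.189)
t=8.500: state=(1.472, 1.243)
t=9.000: state=(1.429, 1.292)
t=9.500: state=(1.385, 1.336)
t=10.000: state=(1.340, 1.376)
t=10.500: state=(1.295, 1.411)
t=11.000: state=(1.248, 1.443)
t=11.500: state=(1.200, 1.471)
t=12.000: state=(1.149, 1.495)
t=12.500: state=(1.096, 1.515)
t=13.000: state=(1.039, 1.531)
t=13.500: state=(0.978, 1.544)
t=14.000: state=(0.909, 1.552)
t=14.500: state=(0.831, 1.556)
t=14.840: state=(0.770, 1.557)

(v, w) = (0.770, 1.557)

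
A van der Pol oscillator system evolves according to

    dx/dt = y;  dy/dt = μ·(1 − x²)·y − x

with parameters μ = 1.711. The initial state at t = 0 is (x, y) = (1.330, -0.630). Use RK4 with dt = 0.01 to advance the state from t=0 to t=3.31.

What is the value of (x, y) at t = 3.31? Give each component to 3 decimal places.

t=0.000: state=(1.330, -0.630)
step 1 (dt=0.01): k1=(-0.630, -0.501), k2=(-0.633, -0.504), k3=(-0.633, -0.504), k4=(-0.635, -0.506); state += dt/6·(k1+2k2+2k3+k4)
t=0.010: state=(1.324, -0.635)
t=0.020: state=(1.317, -0.640)
t=0.030: state=(1.311, -0.645)
continuing one RK4 step at a time; state shown every 20 steps (Δt=0.2):
t=0.200: state=(1.193, -0.744)
t=0.400: state=(1.030, -0.900)
t=0.600: state=(0.828, -1.133)
t=0.800: state=(0.568, -1.500)
t=1.000: state=(0.213, -2.087)
t=1.200: state=(-0.284, -2.916)
t=1.400: state=(-0.937, -3.456)
t=1.600: state=(-1.565, -2.560)
t=1.800: state=(-1.914, -0.990)
t=2.000: state=(-2.012, -0.117)
t=2.200: state=(-1.997, 0.209)
t=2.400: state=(-1.942, 0.329)
t=2.600: state=(-1.870, 0.386)
t=2.800: state=(-1.788, 0.426)
t=3.000: state=(-1.699, 0.464)
t=3.200: state=(-1.602, 0.508)
t=3.310: state=(-1.545, 0.536)

(x, y) = (-1.545, 0.536)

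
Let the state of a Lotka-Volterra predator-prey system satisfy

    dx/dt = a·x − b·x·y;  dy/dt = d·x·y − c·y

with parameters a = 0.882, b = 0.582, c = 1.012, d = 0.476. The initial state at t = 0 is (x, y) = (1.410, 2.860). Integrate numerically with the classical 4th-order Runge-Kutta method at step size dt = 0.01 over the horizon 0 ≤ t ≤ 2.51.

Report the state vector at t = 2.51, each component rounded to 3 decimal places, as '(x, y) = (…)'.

t=0.000: state=(1.410, 2.860)
step 1 (dt=0.01): k1=(-1.103, -0.975), k2=(-1.095, -0.981), k3=(-1.095, -0.981), k4=(-1.087, -0.986); state += dt/6·(k1+2k2+2k3+k4)
t=0.010: state=(1.399, 2.850)
t=0.020: state=(1.388, 2.840)
t=0.030: state=(1.378, 2.830)
continuing one RK4 step at a time; state shown every 10 steps (Δt=0.1):
t=0.100: state=(1.308, 2.757)
t=0.200: state=(1.220, 2.646)
t=0.300: state=(1.147, 2.530)
t=0.400: state=(1.085, 2.411)
t=0.500: state=(1.033, 2.292)
t=0.600: state=(0.991, 2.173)
t=0.700: state=(0.957, 2.057)
t=0.800: state=(0.930, 1.944)
t=0.900: state=(0.910, 1.836)
t=1.000: state=(0.896, 1.732)
t=1.100: state=(0.887, 1.633)
t=1.200: state=(0.884, 1.540)
t=1.300: state=(0.885, 1.451)
t=1.400: state=(0.890, 1.368)
t=1.500: state=(0.900, 1.290)
t=1.600: state=(0.914, 1.217)
t=1.700: state=(0.932, 1.150)
t=1.800: state=(0.954, 1.087)
t=1.900: state=(0.979, 1.028)
t=2.000: state=(1.009, 0.974)
t=2.100: state=(1.043, 0.925)
t=2.200: state=(1.081, 0.879)
t=2.300: state=(1.123, 0.837)
t=2.400: state=(1.170, 0.799)
t=2.500: state=(1.221, 0.764)
t=2.510: state=(1.226, 0.761)

(x, y) = (1.226, 0.761)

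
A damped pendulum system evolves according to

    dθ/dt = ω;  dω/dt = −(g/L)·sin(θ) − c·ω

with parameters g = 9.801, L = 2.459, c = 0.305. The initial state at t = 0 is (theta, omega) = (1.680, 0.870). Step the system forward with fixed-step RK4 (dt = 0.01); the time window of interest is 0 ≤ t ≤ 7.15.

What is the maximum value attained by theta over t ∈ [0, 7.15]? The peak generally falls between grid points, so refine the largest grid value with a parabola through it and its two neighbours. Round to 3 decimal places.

max theta = 1.772

t=0.000: state=(1.680, 0.870)
step 1 (dt=0.01): k1=(0.870, -4.227), k2=(0.849, -4.219), k3=(0.849, -4.219), k4=(0.828, -4.211); state += dt/6·(k1+2k2+2k3+k4)
t=0.010: state=(1.688, 0.828)
t=0.020: state=(1.697, 0.786)
t=0.030: state=(1.704, 0.744)
continuing one RK4 step at a time; state shown every 25 steps (Δt=0.25):
t=0.250: state=(1.770, -0.138)
t=0.500: state=(1.617, -1.077)
t=0.750: state=(1.237, -1.944)
t=1.000: state=(0.664, -2.576)
t=1.250: state=(-0.008, -2.689)
t=1.500: state=(-0.628, -2.183)
t=1.750: state=(-1.067, -1.296)
t=2.000: state=(-1.268, -0.312)
t=2.250: state=(-1.227, 0.626)
t=2.500: state=(-0.966, 1.438)
t=2.750: state=(-0.530, 1.986)
t=3.000: state=(-0.010, 2.092)
t=3.250: state=(0.474, 1.709)
t=3.500: state=(0.817, 0.996)
t=3.750: state=(0.963, 0.167)
t=4.000: state=(0.904, -0.625)
t=4.250: state=(0.663, -1.263)
t=4.500: state=(0.296, -1.615)
t=4.750: state=(-0.111, -1.581)
t=5.000: state=(-0.463, -1.185)
t=5.250: state=(-0.685, -0.566)
t=5.500: state=(-0.742, 0.114)
t=5.750: state=(-0.634, 0.723)
t=6.000: state=(-0.396, 1.147)
t=6.250: state=(-0.084, 1.291)
t=6.500: state=(0.224, 1.124)
t=6.750: state=(0.457, 0.713)
t=7.000: state=(0.570, 0.179)
t=7.150: state=(0.572, -0.147)
largest grid value and its neighbours: theta(0.200)=1.77162, theta(0.210)=1.77199, theta(0.220)=1.77197
parabola through these three points peaks at t≈0.214 with theta≈1.77203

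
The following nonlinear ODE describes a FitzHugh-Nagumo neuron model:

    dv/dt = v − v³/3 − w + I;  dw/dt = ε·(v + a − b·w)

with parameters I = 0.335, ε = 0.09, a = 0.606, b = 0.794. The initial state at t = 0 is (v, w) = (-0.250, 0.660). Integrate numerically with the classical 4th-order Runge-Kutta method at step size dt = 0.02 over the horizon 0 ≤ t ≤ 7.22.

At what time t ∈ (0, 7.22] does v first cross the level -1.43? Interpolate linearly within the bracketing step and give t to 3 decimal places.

t = 1.438

t=0.000: state=(-0.250, 0.660)
step 1 (dt=0.02): k1=(-0.570, -0.015), k2=(-0.575, -0.016), k3=(-0.575, -0.016), k4=(-0.580, -0.016); state += dt/6·(k1+2k2+2k3+k4)
t=0.020: state=(-0.262, 0.660)
t=0.040: state=(-0.273, 0.659)
t=0.060: state=(-0.285, 0.659)
continuing one RK4 step at a time; state shown every 25 steps (Δt=0.5):
t=0.500: state=(-0.603, 0.645)
t=1.000: state=(-1.063, 0.613)
t=1.420: state=(-1.417, 0.571)
next step: t=1.440: state=(-1.431, 0.568) — v has crossed -1.43
linear interpolation between t=1.420 (-1.41731) and t=1.440 (-1.43122) → t≈1.438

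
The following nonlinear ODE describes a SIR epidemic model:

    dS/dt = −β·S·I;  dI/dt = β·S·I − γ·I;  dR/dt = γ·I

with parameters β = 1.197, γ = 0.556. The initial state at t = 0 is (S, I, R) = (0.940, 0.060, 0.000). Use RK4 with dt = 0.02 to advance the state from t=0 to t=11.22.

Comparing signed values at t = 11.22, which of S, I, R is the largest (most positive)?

t=0.000: state=(0.940, 0.060, 0.000)
step 1 (dt=0.02): k1=(-0.068, 0.034, 0.033), k2=(-0.068, 0.034, 0.034), k3=(-0.068, 0.034, 0.034), k4=(-0.068, 0.034, 0.034); state += dt/6·(k1+2k2+2k3+k4)
t=0.020: state=(0.939, 0.061, 0.001)
t=0.040: state=(0.937, 0.061, 0.001)
t=0.060: state=(0.936, 0.062, 0.002)
continuing one RK4 step at a time; state shown every 25 steps (Δt=0.5):
t=0.500: state=(0.902, 0.079, 0.019)
t=1.000: state=(0.855, 0.101, 0.044)
t=1.500: state=(0.799, 0.126, 0.076)
t=2.000: state=(0.735, 0.151, 0.114)
t=2.500: state=(0.667, 0.174, 0.159)
t=3.000: state=(0.598, 0.192, 0.210)
t=3.500: state=(0.531, 0.204, 0.265)
t=4.000: state=(0.469, 0.208, 0.323)
t=4.500: state=(0.415, 0.205, 0.380)
t=5.000: state=(0.368, 0.196, 0.436)
t=5.500: state=(0.328, 0.183, 0.489)
t=6.000: state=(0.295, 0.167, 0.538)
t=6.500: state=(0.269, 0.150, 0.582)
t=7.000: state=(0.247, 0.132, 0.621)
t=7.500: state=(0.229, 0.115, 0.655)
t=8.000: state=(0.215, 0.100, 0.685)
t=8.500: state=(0.203, 0.086, 0.711)
t=9.000: state=(0.194, 0.073, 0.733)
t=9.500: state=(0.186, 0.062, 0.752)
t=10.000: state=(0.180, 0.052, 0.768)
t=10.500: state=(0.175, 0.044, 0.781)
t=11.000: state=(0.171, 0.037, 0.792)
t=11.220: state=(0.169, 0.034, 0.797)
compare at T: S=0.169, I=0.034, R=0.797

largest component: R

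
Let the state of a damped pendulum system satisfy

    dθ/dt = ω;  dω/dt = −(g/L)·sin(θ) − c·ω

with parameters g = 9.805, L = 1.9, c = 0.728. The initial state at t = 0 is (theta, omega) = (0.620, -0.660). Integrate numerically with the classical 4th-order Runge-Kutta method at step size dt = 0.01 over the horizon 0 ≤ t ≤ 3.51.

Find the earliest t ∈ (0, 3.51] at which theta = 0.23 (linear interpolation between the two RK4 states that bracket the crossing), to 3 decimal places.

t=0.000: state=(0.620, -0.660)
step 1 (dt=0.01): k1=(-0.660, -2.518), k2=(-0.673, -2.495), k3=(-0.672, -2.495), k4=(-0.685, -2.471); state += dt/6·(k1+2k2+2k3+k4)
t=0.010: state=(0.613, -0.685)
t=0.020: state=(0.606, -0.709)
t=0.030: state=(0.599, -0.733)
continuing one RK4 step at a time; state shown every 20 steps (Δt=0.2):
t=0.200: state=(0.444, -1.061)
t=0.380: state=(0.236, -1.221)
next step: t=0.390: state=(0.224, -1.224) — theta has crossed 0.23
linear interpolation between t=0.380 (0.23590) and t=0.390 (0.22368) → t≈0.385

t = 0.385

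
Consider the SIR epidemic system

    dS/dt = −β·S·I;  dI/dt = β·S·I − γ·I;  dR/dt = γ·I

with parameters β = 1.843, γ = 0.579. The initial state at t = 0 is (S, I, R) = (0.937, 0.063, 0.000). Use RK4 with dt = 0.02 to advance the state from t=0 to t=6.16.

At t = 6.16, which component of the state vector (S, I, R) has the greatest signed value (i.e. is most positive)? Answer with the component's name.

t=0.000: state=(0.937, 0.063, 0.000)
step 1 (dt=0.02): k1=(-0.109, 0.072, 0.036), k2=(-0.110, 0.073, 0.037), k3=(-0.110, 0.073, 0.037), k4=(-0.111, 0.074, 0.037); state += dt/6·(k1+2k2+2k3+k4)
t=0.020: state=(0.935, 0.064, 0.001)
t=0.040: state=(0.933, 0.066, 0.001)
t=0.060: state=(0.930, 0.067, 0.002)
continuing one RK4 step at a time; state shown every 10 steps (Δt=0.2):
t=0.200: state=(0.913, 0.079, 0.008)
t=0.400: state=(0.884, 0.098, 0.018)
t=0.600: state=(0.849, 0.120, 0.031)
t=0.800: state=(0.809, 0.145, 0.046)
t=1.000: state=(0.763, 0.173, 0.065)
t=1.200: state=(0.712, 0.202, 0.086)
t=1.400: state=(0.657, 0.231, 0.111)
t=1.600: state=(0.600, 0.260, 0.140)
t=1.800: state=(0.543, 0.286, 0.172)
t=2.000: state=(0.486, 0.308, 0.206)
t=2.200: state=(0.433, 0.325, 0.243)
t=2.400: state=(0.383, 0.336, 0.281)
t=2.600: state=(0.338, 0.342, 0.320)
t=2.800: state=(0.298, 0.342, 0.360)
t=3.000: state=(0.263, 0.338, 0.399)
t=3.200: state=(0.233, 0.330, 0.438)
t=3.400: state=(0.206, 0.318, 0.475)
t=3.600: state=(0.184, 0.305, 0.511)
t=3.800: state=(0.165, 0.289, 0.546)
t=4.000: state=(0.149, 0.273, 0.578)
t=4.200: state=(0.135, 0.256, 0.609)
t=4.400: state=(0.123, 0.239, 0.638)
t=4.600: state=(0.113, 0.222, 0.664)
t=4.800: state=(0.104, 0.206, 0.689)
t=5.000: state=(0.097, 0.191, 0.712)
t=5.200: state=(0.091, 0.176, 0.733)
t=5.400: state=(0.085, 0.162, 0.753)
t=5.600: state=(0.081, 0.148, 0.771)
t=5.800: state=(0.076, 0.136, 0.787)
t=6.000: state=(0.073, 0.125, 0.803)
t=6.160: state=(0.070, 0.116, 0.814)
compare at T: S=0.070, I=0.116, R=0.814

largest component: R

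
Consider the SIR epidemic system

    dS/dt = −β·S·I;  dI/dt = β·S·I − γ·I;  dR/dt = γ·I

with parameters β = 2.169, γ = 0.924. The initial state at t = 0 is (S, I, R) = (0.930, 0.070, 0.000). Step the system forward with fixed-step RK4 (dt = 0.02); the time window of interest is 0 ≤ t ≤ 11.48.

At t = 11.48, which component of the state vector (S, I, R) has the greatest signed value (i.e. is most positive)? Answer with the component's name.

largest component: R

t=0.000: state=(0.930, 0.070, 0.000)
step 1 (dt=0.02): k1=(-0.141, 0.077, 0.065), k2=(-0.143, 0.077, 0.065), k3=(-0.143, 0.077, 0.065), k4=(-0.144, 0.078, 0.066); state += dt/6·(k1+2k2+2k3+k4)
t=0.020: state=(0.927, 0.072, 0.001)
t=0.040: state=(0.924, 0.073, 0.003)
t=0.060: state=(0.921, 0.075, 0.004)
continuing one RK4 step at a time; state shown every 25 steps (Δt=0.5):
t=0.500: state=(0.842, 0.116, 0.042)
t=1.000: state=(0.721, 0.170, 0.108)
t=1.500: state=(0.583, 0.218, 0.199)
t=2.000: state=(0.454, 0.241, 0.306)
t=2.500: state=(0.350, 0.234, 0.416)
t=3.000: state=(0.275, 0.206, 0.519)
t=3.500: state=(0.224, 0.170, 0.606)
t=4.000: state=(0.190, 0.134, 0.676)
t=4.500: state=(0.168, 0.102, 0.730)
t=5.000: state=(0.152, 0.077, 0.771)
t=5.500: state=(0.142, 0.057, 0.802)
t=6.000: state=(0.134, 0.041, 0.824)
t=6.500: state=(0.129, 0.030, 0.841)
t=7.000: state=(0.126, 0.022, 0.853)
t=7.500: state=(0.123, 0.016, 0.861)
t=8.000: state=(0.121, 0.011, 0.867)
t=8.500: state=(0.120, 0.008, 0.872)
t=9.000: state=(0.119, 0.006, 0.875)
t=9.500: state=(0.119, 0.004, 0.877)
t=10.000: state=(0.118, 0.003, 0.879)
t=10.500: state=(0.118, 0.002, 0.880)
t=11.000: state=(0.118, 0.002, 0.881)
t=11.480: state=(0.117, 0.001, 0.881)
compare at T: S=0.117, I=0.001, R=0.881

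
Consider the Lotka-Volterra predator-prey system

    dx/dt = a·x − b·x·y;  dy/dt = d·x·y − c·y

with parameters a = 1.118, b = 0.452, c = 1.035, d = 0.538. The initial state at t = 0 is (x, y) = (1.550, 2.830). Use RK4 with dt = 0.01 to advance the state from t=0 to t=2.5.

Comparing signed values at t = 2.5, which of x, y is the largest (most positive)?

t=0.000: state=(1.550, 2.830)
step 1 (dt=0.01): k1=(-0.250, -0.569), k2=(-0.248, -0.570), k3=(-0.248, -0.570), k4=(-0.245, -0.572); state += dt/6·(k1+2k2+2k3+k4)
t=0.010: state=(1.548, 2.824)
t=0.020: state=(1.545, 2.819)
t=0.030: state=(1.543, 2.813)
continuing one RK4 step at a time; state shown every 10 steps (Δt=0.1):
t=0.100: state=(1.527, 2.772)
t=0.200: state=(1.509, 2.712)
t=0.300: state=(1.495, 2.651)
t=0.400: state=(1.485, 2.590)
t=0.500: state=(1.479, 2.529)
t=0.600: state=(1.477, 2.469)
t=0.700: state=(1.480, 2.410)
t=0.800: state=(1.486, 2.354)
t=0.900: state=(1.496, 2.300)
t=1.000: state=(1.509, 2.248)
t=1.100: state=(1.526, 2.199)
t=1.200: state=(1.547, 2.154)
t=1.300: state=(1.571, 2.112)
t=1.400: state=(1.598, 2.074)
t=1.500: state=(1.629, 2.040)
t=1.600: state=(1.662, 2.009)
t=1.700: state=(1.698, 1.983)
t=1.800: state=(1.737, 1.961)
t=1.900: state=(1.779, 1.944)
t=2.000: state=(1.822, 1.931)
t=2.100: state=(1.868, 1.923)
t=2.200: state=(1.915, 1.919)
t=2.300: state=(1.964, 1.921)
t=2.400: state=(2.013, 1.928)
t=2.500: state=(2.063, 1.940)
compare at T: x=2.063, y=1.940

largest component: x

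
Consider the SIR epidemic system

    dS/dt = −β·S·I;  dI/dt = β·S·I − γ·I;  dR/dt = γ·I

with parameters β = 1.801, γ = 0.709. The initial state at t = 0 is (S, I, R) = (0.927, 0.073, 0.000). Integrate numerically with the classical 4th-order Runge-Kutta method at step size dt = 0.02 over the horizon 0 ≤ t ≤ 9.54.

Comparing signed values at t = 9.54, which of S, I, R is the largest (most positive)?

largest component: R

t=0.000: state=(0.927, 0.073, 0.000)
step 1 (dt=0.02): k1=(-0.122, 0.070, 0.052), k2=(-0.123, 0.071, 0.052), k3=(-0.123, 0.071, 0.052), k4=(-0.124, 0.071, 0.053); state += dt/6·(k1+2k2+2k3+k4)
t=0.020: state=(0.925, 0.074, 0.001)
t=0.040: state=(0.922, 0.076, 0.002)
t=0.060: state=(0.920, 0.077, 0.003)
continuing one RK4 step at a time; state shown every 25 steps (Δt=0.5):
t=0.500: state=(0.853, 0.114, 0.033)
t=1.000: state=(0.752, 0.166, 0.082)
t=1.500: state=(0.633, 0.217, 0.150)
t=2.000: state=(0.511, 0.255, 0.234)
t=2.500: state=(0.403, 0.269, 0.328)
t=3.000: state=(0.317, 0.261, 0.422)
t=3.500: state=(0.253, 0.236, 0.511)
t=4.000: state=(0.208, 0.203, 0.589)
t=4.500: state=(0.176, 0.169, 0.655)
t=5.000: state=(0.153, 0.138, 0.709)
t=5.500: state=(0.137, 0.110, 0.753)
t=6.000: state=(0.125, 0.087, 0.788)
t=6.500: state=(0.117, 0.068, 0.815)
t=7.000: state=(0.111, 0.053, 0.836)
t=7.500: state=(0.106, 0.041, 0.853)
t=8.000: state=(0.103, 0.031, 0.866)
t=8.500: state=(0.100, 0.024, 0.876)
t=9.000: state=(0.098, 0.019, 0.883)
t=9.500: state=(0.097, 0.014, 0.889)
t=9.540: state=(0.097, 0.014, 0.889)
compare at T: S=0.097, I=0.014, R=0.889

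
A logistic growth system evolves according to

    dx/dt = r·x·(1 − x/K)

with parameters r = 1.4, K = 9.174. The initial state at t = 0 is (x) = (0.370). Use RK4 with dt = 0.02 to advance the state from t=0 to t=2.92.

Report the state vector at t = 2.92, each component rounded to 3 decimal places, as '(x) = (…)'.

(x) = (6.557)

t=0.000: state=(0.370)
step 1 (dt=0.02): k1=(0.497), k2=(0.504), k3=(0.504), k4=(0.510); state += dt/6·(k1+2k2+2k3+k4)
t=0.020: state=(0.380)
t=0.040: state=(0.390)
t=0.060: state=(0.401)
continuing one RK4 step at a time; state shown every 5 steps (Δt=0.1):
t=0.100: state=(0.423)
t=0.200: state=(0.483)
t=0.300: state=(0.552)
t=0.400: state=(0.629)
t=0.500: state=(0.716)
t=0.600: state=(0.814)
t=0.700: state=(0.924)
t=0.800: state=(1.047)
t=0.900: state=(1.184)
t=1.000: state=(1.336)
t=1.100: state=(1.504)
t=1.200: state=(1.688)
t=1.300: state=(1.889)
t=1.400: state=(2.108)
t=1.500: state=(2.344)
t=1.600: state=(2.597)
t=1.700: state=(2.865)
t=1.800: state=(3.148)
t=1.900: state=(3.443)
t=2.000: state=(3.749)
t=2.100: state=(4.063)
t=2.200: state=(4.382)
t=2.300: state=(4.703)
t=2.400: state=(5.023)
t=2.500: state=(5.338)
t=2.600: state=(5.647)
t=2.700: state=(5.945)
t=2.800: state=(6.232)
t=2.900: state=(6.504)
t=2.920: state=(6.557)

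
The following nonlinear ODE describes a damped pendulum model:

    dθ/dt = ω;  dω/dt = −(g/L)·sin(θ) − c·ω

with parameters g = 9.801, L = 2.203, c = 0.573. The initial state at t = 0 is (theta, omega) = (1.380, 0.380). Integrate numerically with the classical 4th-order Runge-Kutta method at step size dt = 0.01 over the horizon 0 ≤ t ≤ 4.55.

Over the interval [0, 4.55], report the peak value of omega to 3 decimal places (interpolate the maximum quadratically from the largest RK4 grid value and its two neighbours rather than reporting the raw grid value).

max omega = 1.412

t=0.000: state=(1.380, 0.380)
step 1 (dt=0.01): k1=(0.380, -4.586), k2=(0.357, -4.574), k3=(0.357, -4.574), k4=(0.334, -4.563); state += dt/6·(k1+2k2+2k3+k4)
t=0.010: state=(1.384, 0.334)
t=0.020: state=(1.387, 0.289)
t=0.030: state=(1.389, 0.243)
continuing one RK4 step at a time; state shown every 20 steps (Δt=0.2):
t=0.200: state=(1.368, -0.488)
t=0.400: state=(1.192, -1.242)
t=0.600: state=(0.882, -1.831)
t=0.800: state=(0.477, -2.159)
t=1.000: state=(0.042, -2.135)
t=1.200: state=(-0.353, -1.766)
t=1.400: state=(-0.649, -1.163)
t=1.600: state=(-0.813, -0.468)
t=1.800: state=(-0.838, 0.206)
t=2.000: state=(-0.737, 0.784)
t=2.200: state=(-0.535, 1.201)
t=2.400: state=(-0.271, 1.400)
t=2.600: state=(0.009, 1.355)
t=2.800: state=(0.257, 1.092)
t=3.000: state=(0.436, 0.682)
t=3.200: state=(0.526, 0.213)
t=3.400: state=(0.522, -0.236)
t=3.600: state=(0.437, -0.602)
t=3.800: state=(0.290, -0.838)
t=4.000: state=(0.112, -0.914)
t=4.200: state=(-0.065, -0.833)
t=4.400: state=(-0.212, -0.622)
t=4.550: state=(-0.290, -0.410)
largest grid value and its neighbours: omega(2.450)=1.41181, omega(2.460)=1.41226, omega(2.470)=1.41209
parabola through these three points peaks at t≈2.462 with omega≈1.41228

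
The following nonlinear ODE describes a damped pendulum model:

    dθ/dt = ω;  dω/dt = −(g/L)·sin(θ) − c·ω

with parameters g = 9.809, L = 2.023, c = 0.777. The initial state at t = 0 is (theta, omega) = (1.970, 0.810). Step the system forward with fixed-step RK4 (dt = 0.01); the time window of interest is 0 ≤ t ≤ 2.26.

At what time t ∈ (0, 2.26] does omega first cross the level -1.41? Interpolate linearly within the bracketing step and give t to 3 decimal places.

t=0.000: state=(1.970, 0.810)
step 1 (dt=0.01): k1=(0.810, -5.097), k2=(0.785, -5.069), k3=(0.785, -5.070), k4=(0.759, -5.043); state += dt/6·(k1+2k2+2k3+k4)
t=0.010: state=(1.978, 0.759)
t=0.020: state=(1.985, 0.709)
t=0.030: state=(1.992, 0.660)
continuing one RK4 step at a time; state shown every 10 steps (Δt=0.1):
t=0.100: state=(2.026, 0.326)
t=0.200: state=(2.037, -0.116)
t=0.300: state=(2.004, -0.526)
t=0.400: state=(1.932, -0.917)
t=0.500: state=(1.821, -1.292)
t=0.530: state=(1.781, -1.403)
next step: t=0.540: state=(1.767, -1.439) — omega has crossed -1.41
linear interpolation between t=0.530 (-1.40264) and t=0.540 (-1.43909) → t≈0.532

t = 0.532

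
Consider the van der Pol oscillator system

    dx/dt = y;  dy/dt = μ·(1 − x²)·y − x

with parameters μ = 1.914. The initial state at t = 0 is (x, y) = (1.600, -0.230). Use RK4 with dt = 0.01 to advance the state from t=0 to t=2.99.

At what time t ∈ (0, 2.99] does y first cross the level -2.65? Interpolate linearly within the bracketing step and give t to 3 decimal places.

t=0.000: state=(1.600, -0.230)
step 1 (dt=0.01): k1=(-0.230, -0.913), k2=(-0.235, -0.900), k3=(-0.235, -0.900), k4=(-0.239, -0.887); state += dt/6·(k1+2k2+2k3+k4)
t=0.010: state=(1.598, -0.239)
t=0.020: state=(1.595, -0.248)
t=0.030: state=(1.593, -0.256)
continuing one RK4 step at a time; state shown every 10 steps (Δt=0.1):
t=0.100: state=(1.573, -0.310)
t=0.200: state=(1.539, -0.372)
t=0.300: state=(1.499, -0.425)
t=0.400: state=(1.454, -0.471)
t=0.500: state=(1.405, -0.516)
t=0.600: state=(1.351, -0.561)
t=0.700: state=(1.292, -0.609)
t=0.800: state=(1.229, -0.664)
t=0.900: state=(1.159, -0.727)
t=1.000: state=(1.083, -0.801)
t=1.100: state=(0.998, -0.892)
t=1.200: state=(0.904, -1.004)
t=1.300: state=(0.797, -1.146)
t=1.400: state=(0.673, -1.328)
t=1.500: state=(0.529, -1.564)
t=1.600: state=(0.358, -1.871)
t=1.700: state=(0.152, -2.264)
t=1.780: state=(-0.044, -2.641)
next step: t=1.790: state=(-0.070, -2.691) — y has crossed -2.65
linear interpolation between t=1.780 (-2.64058) and t=1.790 (-2.69086) → t≈1.782

t = 1.782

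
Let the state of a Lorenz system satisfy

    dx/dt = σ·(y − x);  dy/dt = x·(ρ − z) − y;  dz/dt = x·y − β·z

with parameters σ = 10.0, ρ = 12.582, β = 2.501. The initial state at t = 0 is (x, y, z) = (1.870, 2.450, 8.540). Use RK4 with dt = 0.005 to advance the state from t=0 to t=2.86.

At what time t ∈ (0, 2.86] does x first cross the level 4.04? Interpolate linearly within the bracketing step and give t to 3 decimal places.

t = 0.252

t=0.000: state=(1.870, 2.450, 8.540)
step 1 (dt=0.005): k1=(5.800, 5.109, -16.777), k2=(5.783, 5.233, -16.613), k3=(5.786, 5.232, -16.613), k4=(5.772, 5.357, -16.449); state += dt/6·(k1+2k2+2k3+k4)
t=0.005: state=(1.899, 2.476, 8.457)
t=0.010: state=(1.928, 2.504, 8.376)
t=0.015: state=(1.957, 2.532, 8.296)
continuing one RK4 step at a time; state shown every 20 steps (Δt=0.1):
t=0.100: state=(2.491, 3.212, 7.195)
t=0.200: state=(3.395, 4.510, 6.607)
t=0.250: state=(4.011, 5.363, 6.691)
next step: t=0.255: state=(4.080, 5.455, 6.716) — x has crossed 4.04
linear interpolation between t=0.250 (4.01146) and t=0.255 (4.07965) → t≈0.252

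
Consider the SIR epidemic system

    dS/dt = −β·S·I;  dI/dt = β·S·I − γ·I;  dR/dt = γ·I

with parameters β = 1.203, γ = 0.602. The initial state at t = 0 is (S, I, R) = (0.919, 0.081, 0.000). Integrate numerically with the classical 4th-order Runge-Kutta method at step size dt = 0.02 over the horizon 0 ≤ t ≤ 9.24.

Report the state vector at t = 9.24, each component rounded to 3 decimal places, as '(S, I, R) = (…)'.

t=0.000: state=(0.919, 0.081, 0.000)
step 1 (dt=0.02): k1=(-0.090, 0.041, 0.049), k2=(-0.090, 0.041, 0.049), k3=(-0.090, 0.041, 0.049), k4=(-0.090, 0.041, 0.049); state += dt/6·(k1+2k2+2k3+k4)
t=0.020: state=(0.917, 0.082, 0.001)
t=0.040: state=(0.915, 0.083, 0.002)
t=0.060: state=(0.914, 0.083, 0.003)
continuing one RK4 step at a time; state shown every 25 steps (Δt=0.5):
t=0.500: state=(0.870, 0.103, 0.028)
t=1.000: state=(0.812, 0.126, 0.062)
t=1.500: state=(0.747, 0.149, 0.103)
t=2.000: state=(0.679, 0.170, 0.152)
t=2.500: state=(0.610, 0.185, 0.205)
t=3.000: state=(0.544, 0.194, 0.262)
t=3.500: state=(0.484, 0.195, 0.321)
t=4.000: state=(0.431, 0.190, 0.379)
t=4.500: state=(0.385, 0.180, 0.435)
t=5.000: state=(0.347, 0.166, 0.487)
t=5.500: state=(0.316, 0.150, 0.534)
t=6.000: state=(0.290, 0.133, 0.577)
t=6.500: state=(0.269, 0.116, 0.614)
t=7.000: state=(0.252, 0.101, 0.647)
t=7.500: state=(0.238, 0.086, 0.675)
t=8.000: state=(0.227, 0.074, 0.699)
t=8.500: state=(0.218, 0.062, 0.720)
t=9.000: state=(0.211, 0.052, 0.737)
t=9.240: state=(0.208, 0.048, 0.744)

(S, I, R) = (0.208, 0.048, 0.744)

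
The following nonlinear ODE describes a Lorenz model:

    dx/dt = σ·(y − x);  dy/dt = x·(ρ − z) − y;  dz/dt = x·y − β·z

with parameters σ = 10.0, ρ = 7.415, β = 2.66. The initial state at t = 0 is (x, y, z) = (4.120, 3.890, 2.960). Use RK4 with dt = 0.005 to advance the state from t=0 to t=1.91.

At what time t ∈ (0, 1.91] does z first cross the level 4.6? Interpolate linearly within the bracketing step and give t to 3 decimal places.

t=0.000: state=(4.120, 3.890, 2.960)
step 1 (dt=0.005): k1=(-2.300, 14.465, 8.153), k2=(-1.881, 14.319, 8.225), k3=(-1.895, 14.323, 8.228), k4=(-1.489, 14.182, 8.301); state += dt/6·(k1+2k2+2k3+k4)
t=0.005: state=(4.111, 3.962, 3.001)
t=0.010: state=(4.105, 4.032, 3.043)
t=0.015: state=(4.103, 4.101, 3.086)
continuing one RK4 step at a time; state shown every 20 steps (Δt=0.1):
t=0.100: state=(4.445, 5.113, 3.961)
t=0.145: state=(4.771, 5.528, 4.557)
next step: t=0.150: state=(4.809, 5.568, 4.629) — z has crossed 4.6
linear interpolation between t=0.145 (4.55697) and t=0.150 (4.62875) → t≈0.148

t = 0.148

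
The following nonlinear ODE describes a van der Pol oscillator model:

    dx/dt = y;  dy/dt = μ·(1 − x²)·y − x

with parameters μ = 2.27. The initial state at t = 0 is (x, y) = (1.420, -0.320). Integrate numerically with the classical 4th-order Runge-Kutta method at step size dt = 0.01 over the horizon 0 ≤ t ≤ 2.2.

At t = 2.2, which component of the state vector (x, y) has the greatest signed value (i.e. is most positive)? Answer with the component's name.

largest component: y

t=0.000: state=(1.420, -0.320)
step 1 (dt=0.01): k1=(-0.320, -0.682), k2=(-0.323, -0.676), k3=(-0.323, -0.676), k4=(-0.327, -0.670); state += dt/6·(k1+2k2+2k3+k4)
t=0.010: state=(1.417, -0.327)
t=0.020: state=(1.413, -0.333)
t=0.030: state=(1.410, -0.340)
continuing one RK4 step at a time; state shown every 10 steps (Δt=0.1):
t=0.100: state=(1.385, -0.383)
t=0.200: state=(1.344, -0.439)
t=0.300: state=(1.297, -0.492)
t=0.400: state=(1.245, -0.547)
t=0.500: state=(1.188, -0.606)
t=0.600: state=(1.124, -0.673)
t=0.700: state=(1.053, -0.752)
t=0.800: state=(0.973, -0.849)
t=0.900: state=(0.882, -0.970)
t=1.000: state=(0.777, -1.127)
t=1.100: state=(0.655, -1.334)
t=1.200: state=(0.508, -1.612)
t=1.300: state=(0.329, -1.988)
t=1.400: state=(0.106, -2.490)
t=1.500: state=(-0.173, -3.117)
t=1.600: state=(-0.518, -3.765)
t=1.700: state=(-0.917, -4.121)
t=1.800: state=(-1.318, -3.770)
t=1.900: state=(-1.646, -2.722)
t=2.000: state=(-1.858, -1.547)
t=2.100: state=(-1.967, -0.698)
t=2.200: state=(-2.010, -0.211)
compare at T: x=-2.010, y=-0.211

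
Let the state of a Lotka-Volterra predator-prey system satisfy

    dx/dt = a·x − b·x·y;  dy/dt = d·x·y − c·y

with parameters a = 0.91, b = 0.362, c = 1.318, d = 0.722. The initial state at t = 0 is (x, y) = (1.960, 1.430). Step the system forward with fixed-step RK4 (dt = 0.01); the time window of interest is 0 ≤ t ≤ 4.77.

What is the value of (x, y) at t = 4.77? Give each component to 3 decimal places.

(x, y) = (1.318, 1.699)

t=0.000: state=(1.960, 1.430)
step 1 (dt=0.01): k1=(0.769, 0.139), k2=(0.770, 0.143), k3=(0.770, 0.143), k4=(0.771, 0.147); state += dt/6·(k1+2k2+2k3+k4)
t=0.010: state=(1.968, 1.431)
t=0.020: state=(1.975, 1.433)
t=0.030: state=(1.983, 1.435)
continuing one RK4 step at a time; state shown every 20 steps (Δt=0.2):
t=0.200: state=(2.117, 1.475)
t=0.400: state=(2.276, 1.556)
t=0.600: state=(2.430, 1.679)
t=0.800: state=(2.566, 1.851)
t=1.000: state=(2.671, 2.076)
t=1.200: state=(2.730, 2.357)
t=1.400: state=(2.729, 2.688)
t=1.600: state=(2.660, 3.050)
t=1.800: state=(2.525, 3.410)
t=2.000: state=(2.339, 3.724)
t=2.200: state=(2.124, 3.949)
t=2.400: state=(1.905, 4.058)
t=2.600: state=(1.703, 4.044)
t=2.800: state=(1.531, 3.923)
t=3.000: state=(1.392, 3.720)
t=3.200: state=(1.287, 3.467)
t=3.400: state=(1.213, 3.189)
t=3.600: state=(1.167, 2.909)
t=3.800: state=(1.145, 2.640)
t=4.000: state=(1.145, 2.392)
t=4.200: state=(1.165, 2.171)
t=4.400: state=(1.203, 1.979)
t=4.600: state=(1.258, 1.815)
t=4.770: state=(1.318, 1.699)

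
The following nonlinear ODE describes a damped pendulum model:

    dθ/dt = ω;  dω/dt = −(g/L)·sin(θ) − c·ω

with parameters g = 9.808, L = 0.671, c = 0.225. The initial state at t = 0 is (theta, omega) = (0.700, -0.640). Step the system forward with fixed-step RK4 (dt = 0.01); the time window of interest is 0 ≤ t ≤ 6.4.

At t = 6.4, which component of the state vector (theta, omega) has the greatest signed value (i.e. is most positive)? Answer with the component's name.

largest component: omega

t=0.000: state=(0.700, -0.640)
step 1 (dt=0.01): k1=(-0.640, -9.273), k2=(-0.686, -9.226), k3=(-0.686, -9.224), k4=(-0.732, -9.175); state += dt/6·(k1+2k2+2k3+k4)
t=0.010: state=(0.693, -0.732)
t=0.020: state=(0.685, -0.823)
t=0.030: state=(0.677, -0.914)
continuing one RK4 step at a time; state shown every 25 steps (Δt=0.25):
t=0.250: state=(0.292, -2.391)
t=0.500: state=(-0.326, -2.174)
t=0.750: state=(-0.651, -0.266)
t=1.000: state=(-0.452, 1.729)
t=1.250: state=(0.092, 2.296)
t=1.500: state=(0.533, 0.986)
t=1.750: state=(0.529, -0.994)
t=2.000: state=(0.108, -2.118)
t=2.250: state=(-0.377, -1.476)
t=2.500: state=(-0.534, 0.287)
t=2.750: state=(-0.260, 1.736)
t=3.000: state=(0.208, 1.724)
t=3.250: state=(0.483, 0.328)
t=3.500: state=(0.358, -1.244)
t=3.750: state=(-0.048, -1.751)
t=4.000: state=(-0.393, -0.808)
t=4.250: state=(-0.403, 0.717)
t=4.500: state=(-0.089, 1.598)
t=4.750: state=(0.280, 1.132)
t=5.000: state=(0.402, -0.214)
t=5.250: state=(0.194, -1.319)
t=5.500: state=(-0.161, -1.298)
t=5.750: state=(-0.365, -0.225)
t=6.000: state=(-0.263, 0.967)
t=6.250: state=(0.047, 1.317)
t=6.400: state=(0.223, 0.974)
compare at T: theta=0.223, omega=0.974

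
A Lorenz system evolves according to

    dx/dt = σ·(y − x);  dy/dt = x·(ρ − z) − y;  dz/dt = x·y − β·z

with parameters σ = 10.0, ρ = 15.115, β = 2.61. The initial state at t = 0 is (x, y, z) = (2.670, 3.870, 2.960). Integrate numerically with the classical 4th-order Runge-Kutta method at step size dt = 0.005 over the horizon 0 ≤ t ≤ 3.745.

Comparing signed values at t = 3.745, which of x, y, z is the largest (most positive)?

t=0.000: state=(2.670, 3.870, 2.960)
step 1 (dt=0.005): k1=(12.000, 28.584, 2.607), k2=(12.415, 28.859, 2.899), k3=(12.411, 28.869, 2.903), k4=(12.823, 29.154, 3.204); state += dt/6·(k1+2k2+2k3+k4)
t=0.005: state=(2.732, 4.014, 2.975)
t=0.010: state=(2.798, 4.162, 2.992)
t=0.015: state=(2.868, 4.312, 3.013)
continuing one RK4 step at a time; state shown every 40 steps (Δt=0.2):
t=0.200: state=(8.147, 12.066, 8.836)
t=0.400: state=(9.331, 5.047, 22.272)
t=0.600: state=(1.889, 0.138, 14.491)
t=0.800: state=(0.677, 0.709, 8.652)
t=1.000: state=(1.335, 2.000, 5.333)
t=1.200: state=(3.998, 6.268, 4.849)
t=1.400: state=(10.052, 12.354, 14.960)
t=1.600: state=(6.367, 2.293, 19.716)
t=1.800: state=(1.703, 0.989, 12.293)
t=2.000: state=(1.749, 2.319, 7.678)
t=2.200: state=(4.154, 6.161, 6.469)
t=2.400: state=(9.289, 11.290, 14.413)
t=2.600: state=(6.806, 3.453, 19.243)
t=2.800: state=(2.556, 1.841, 12.755)
t=3.000: state=(2.821, 3.645, 8.591)
t=3.200: state=(5.889, 8.113, 9.149)
t=3.400: state=(9.160, 8.897, 17.599)
t=3.600: state=(5.158, 2.972, 16.702)
t=3.745: state=(3.248, 2.760, 12.711)
compare at T: x=3.248, y=2.760, z=12.711

largest component: z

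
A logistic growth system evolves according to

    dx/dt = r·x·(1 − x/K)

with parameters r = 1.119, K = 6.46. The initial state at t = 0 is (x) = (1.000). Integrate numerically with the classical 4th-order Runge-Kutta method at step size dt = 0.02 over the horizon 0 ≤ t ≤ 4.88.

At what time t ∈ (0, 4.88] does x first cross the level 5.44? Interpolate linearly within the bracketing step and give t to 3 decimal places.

t=0.000: state=(1.000)
step 1 (dt=0.02): k1=(0.946), k2=(0.953), k3=(0.953), k4=(0.960); state += dt/6·(k1+2k2+2k3+k4)
t=0.020: state=(1.019)
t=0.040: state=(1.038)
t=0.060: state=(1.058)
continuing one RK4 step at a time; state shown every 10 steps (Δt=0.2):
t=0.200: state=(1.204)
t=0.400: state=(1.439)
t=0.600: state=(1.704)
t=0.800: state=(2.000)
t=1.000: state=(2.321)
t=1.200: state=(2.663)
t=1.400: state=(3.019)
t=1.600: state=(3.380)
t=1.800: state=(3.737)
t=2.000: state=(4.082)
t=2.200: state=(4.408)
t=2.400: state=(4.708)
t=2.600: state=(4.978)
t=2.800: state=(5.218)
t=3.000: state=(5.428)
next step: t=3.020: state=(5.447) — x has crossed 5.44
linear interpolation between t=3.000 (5.42755) and t=3.020 (5.44681) → t≈3.013

t = 3.013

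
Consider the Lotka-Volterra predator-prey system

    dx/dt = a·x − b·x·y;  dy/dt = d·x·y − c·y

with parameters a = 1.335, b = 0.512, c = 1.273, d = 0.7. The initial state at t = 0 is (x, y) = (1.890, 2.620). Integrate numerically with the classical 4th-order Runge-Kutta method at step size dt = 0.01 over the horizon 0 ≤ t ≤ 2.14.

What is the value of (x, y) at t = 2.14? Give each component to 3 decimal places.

t=0.000: state=(1.890, 2.620)
step 1 (dt=0.01): k1=(-0.012, 0.131), k2=(-0.013, 0.131), k3=(-0.013, 0.131), k4=(-0.013, 0.131); state += dt/6·(k1+2k2+2k3+k4)
t=0.010: state=(1.890, 2.621)
t=0.020: state=(1.890, 2.623)
t=0.030: state=(1.890, 2.624)
continuing one RK4 step at a time; state shown every 10 steps (Δt=0.1):
t=0.100: state=(1.888, 2.633)
t=0.200: state=(1.885, 2.646)
t=0.300: state=(1.881, 2.658)
t=0.400: state=(1.875, 2.669)
t=0.500: state=(1.869, 2.679)
t=0.600: state=(1.862, 2.688)
t=0.700: state=(1.854, 2.695)
t=0.800: state=(1.845, 2.701)
t=0.900: state=(1.836, 2.705)
t=1.000: state=(1.827, 2.707)
t=1.100: state=(1.818, 2.708)
t=1.200: state=(1.808, 2.707)
t=1.300: state=(1.799, 2.704)
t=1.400: state=(1.790, 2.700)
t=1.500: state=(1.782, 2.694)
t=1.600: state=(1.775, 2.686)
t=1.700: state=(1.768, 2.677)
t=1.800: state=(1.762, 2.667)
t=1.900: state=(1.757, 2.656)
t=2.000: state=(1.753, 2.645)
t=2.100: state=(1.751, 2.632)
t=2.140: state=(1.750, 2.627)

(x, y) = (1.750, 2.627)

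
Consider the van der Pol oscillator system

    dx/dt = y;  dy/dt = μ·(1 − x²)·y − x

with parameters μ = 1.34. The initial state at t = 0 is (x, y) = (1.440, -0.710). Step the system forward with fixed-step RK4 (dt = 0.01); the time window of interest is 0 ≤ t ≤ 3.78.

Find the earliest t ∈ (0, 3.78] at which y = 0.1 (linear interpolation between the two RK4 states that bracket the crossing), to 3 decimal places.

t=0.000: state=(1.440, -0.710)
step 1 (dt=0.01): k1=(-0.710, -0.419), k2=(-0.712, -0.422), k3=(-0.712, -0.422), k4=(-0.714, -0.425); state += dt/6·(k1+2k2+2k3+k4)
t=0.010: state=(1.433, -0.714)
t=0.020: state=(1.426, -0.718)
t=0.030: state=(1.419, -0.723)
continuing one RK4 step at a time; state shown every 20 steps (Δt=0.2):
t=0.200: state=(1.289, -0.808)
t=0.400: state=(1.114, -0.945)
t=0.600: state=(0.907, -1.140)
t=0.800: state=(0.652, -1.430)
t=1.000: state=(0.326, -1.857)
t=1.200: state=(-0.102, -2.439)
t=1.400: state=(-0.648, -2.977)
t=1.600: state=(-1.247, -2.844)
t=1.800: state=(-1.719, -1.773)
t=2.000: state=(-1.955, -0.651)
t=2.200: state=(-2.014, -0.019)
t=2.260: state=(-2.012, 0.092)
next step: t=2.270: state=(-2.011, 0.108) — y has crossed 0.1
linear interpolation between t=2.260 (0.09233) and t=2.270 (0.10834) → t≈2.265

t = 2.265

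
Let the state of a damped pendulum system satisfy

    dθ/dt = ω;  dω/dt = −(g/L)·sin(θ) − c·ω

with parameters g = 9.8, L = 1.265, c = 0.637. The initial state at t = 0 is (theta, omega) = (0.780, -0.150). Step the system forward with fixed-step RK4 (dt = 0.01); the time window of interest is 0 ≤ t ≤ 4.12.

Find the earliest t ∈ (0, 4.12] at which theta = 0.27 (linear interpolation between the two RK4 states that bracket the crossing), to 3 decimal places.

t=0.000: state=(0.780, -0.150)
step 1 (dt=0.01): k1=(-0.150, -5.353), k2=(-0.177, -5.332), k3=(-0.177, -5.331), k4=(-0.203, -5.309); state += dt/6·(k1+2k2+2k3+k4)
t=0.010: state=(0.778, -0.203)
t=0.020: state=(0.776, -0.256)
t=0.030: state=(0.773, -0.309)
continuing one RK4 step at a time; state shown every 20 steps (Δt=0.2):
t=0.200: state=(0.650, -1.101)
t=0.400: state=(0.364, -1.682)
t=0.450: state=(0.278, -1.750)
next step: t=0.460: state=(0.261, -1.759) — theta has crossed 0.27
linear interpolation between t=0.450 (0.27836) and t=0.460 (0.26081) → t≈0.455

t = 0.455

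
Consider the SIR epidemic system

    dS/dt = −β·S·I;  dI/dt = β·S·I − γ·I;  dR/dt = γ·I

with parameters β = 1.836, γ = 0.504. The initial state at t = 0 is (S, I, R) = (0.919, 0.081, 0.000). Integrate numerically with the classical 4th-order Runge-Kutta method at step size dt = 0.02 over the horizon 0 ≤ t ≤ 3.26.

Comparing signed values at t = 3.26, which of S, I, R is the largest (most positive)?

t=0.000: state=(0.919, 0.081, 0.000)
step 1 (dt=0.02): k1=(-0.137, 0.096, 0.041), k2=(-0.138, 0.097, 0.041), k3=(-0.138, 0.097, 0.041), k4=(-0.140, 0.098, 0.042); state += dt/6·(k1+2k2+2k3+k4)
t=0.020: state=(0.916, 0.083, 0.001)
t=0.040: state=(0.913, 0.085, 0.002)
t=0.060: state=(0.911, 0.087, 0.003)
continuing one RK4 step at a time; state shown every 10 steps (Δt=0.2):
t=0.200: state=(0.889, 0.102, 0.009)
t=0.400: state=(0.852, 0.127, 0.021)
t=0.600: state=(0.809, 0.156, 0.035)
t=0.800: state=(0.760, 0.188, 0.052)
t=1.000: state=(0.705, 0.222, 0.073)
t=1.200: state=(0.645, 0.258, 0.097)
t=1.400: state=(0.583, 0.292, 0.125)
t=1.600: state=(0.521, 0.323, 0.156)
t=1.800: state=(0.460, 0.350, 0.190)
t=2.000: state=(0.403, 0.371, 0.226)
t=2.200: state=(0.351, 0.385, 0.264)
t=2.400: state=(0.304, 0.392, 0.304)
t=2.600: state=(0.263, 0.394, 0.343)
t=2.800: state=(0.228, 0.389, 0.383)
t=3.000: state=(0.198, 0.381, 0.422)
t=3.200: state=(0.172, 0.368, 0.459)
t=3.260: state=(0.166, 0.364, 0.470)
compare at T: S=0.166, I=0.364, R=0.470

largest component: R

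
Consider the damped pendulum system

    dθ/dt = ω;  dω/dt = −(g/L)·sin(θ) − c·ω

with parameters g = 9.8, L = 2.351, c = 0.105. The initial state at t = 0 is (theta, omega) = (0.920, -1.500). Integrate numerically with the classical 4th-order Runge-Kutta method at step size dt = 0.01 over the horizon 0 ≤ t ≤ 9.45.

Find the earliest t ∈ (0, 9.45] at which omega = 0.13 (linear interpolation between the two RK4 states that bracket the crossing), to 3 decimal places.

t = 1.312

t=0.000: state=(0.920, -1.500)
step 1 (dt=0.01): k1=(-1.500, -3.159), k2=(-1.516, -3.138), k3=(-1.516, -3.138), k4=(-1.531, -3.117); state += dt/6·(k1+2k2+2k3+k4)
t=0.010: state=(0.905, -1.531)
t=0.020: state=(0.889, -1.562)
t=0.030: state=(0.874, -1.593)
continuing one RK4 step at a time; state shown every 50 steps (Δt=0.5):
t=0.500: state=(-0.098, -2.248)
t=1.000: state=(-0.980, -1.032)
t=1.310: state=(-1.122, 0.122)
next step: t=1.320: state=(-1.120, 0.160) — omega has crossed 0.13
linear interpolation between t=1.310 (0.12218) and t=1.320 (0.15957) → t≈1.312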